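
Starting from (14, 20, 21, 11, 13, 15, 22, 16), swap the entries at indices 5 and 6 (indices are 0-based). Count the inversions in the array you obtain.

Positions 5 and 6 hold 15 and 22; after swapping, the array is [14, 20, 21, 11, 13, 22, 15, 16].
Sweep left to right; for each value list the smaller values that follow it:
14 → 11, 13 → 2
20 → 11, 13, 15, 16 → 4
21 → 11, 13, 15, 16 → 4
11 → none → 0
13 → none → 0
22 → 15, 16 → 2
15 → none → 0
16 → none → 0
Sum: 2 + 4 + 4 + 0 + 0 + 2 + 0 + 0 = 12

12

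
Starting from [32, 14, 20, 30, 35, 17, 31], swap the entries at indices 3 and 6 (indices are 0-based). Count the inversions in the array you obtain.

10

Positions 3 and 6 hold 30 and 31; after swapping, the array is [32, 14, 20, 31, 35, 17, 30].
Sweep left to right; for each value list the smaller values that follow it:
32 → 14, 20, 31, 17, 30 → 5
14 → none → 0
20 → 17 → 1
31 → 17, 30 → 2
35 → 17, 30 → 2
17 → none → 0
30 → none → 0
Sum: 5 + 0 + 1 + 2 + 2 + 0 + 0 = 10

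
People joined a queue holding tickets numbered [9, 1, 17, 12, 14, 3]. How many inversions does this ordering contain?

Out-of-order pairs: 7

Inversion pairs (indices are 1-based):
(1,2): 9 > 1
(1,6): 9 > 3
(3,4): 17 > 12
(3,5): 17 > 14
(3,6): 17 > 3
(4,6): 12 > 3
(5,6): 14 > 3
That's 7 pairs.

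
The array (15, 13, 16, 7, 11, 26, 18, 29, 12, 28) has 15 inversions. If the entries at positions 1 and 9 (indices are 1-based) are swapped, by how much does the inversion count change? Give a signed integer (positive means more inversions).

-3

Positions 1 and 9 hold 15 and 12; after swapping, the array is [12, 13, 16, 7, 11, 26, 18, 29, 15, 28].
Count, for each position, how many later elements it exceeds:
12: 2
13: 2
16: 3
7: 0
11: 0
26: 2
18: 1
29: 2
15: 0
28: 0
Sum: 2 + 2 + 3 + 0 + 0 + 2 + 1 + 2 + 0 + 0 = 12
Change: 12 − 15 = -3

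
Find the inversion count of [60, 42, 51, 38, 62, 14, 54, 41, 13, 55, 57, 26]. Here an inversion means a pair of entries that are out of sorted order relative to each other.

38

Element-by-element contributions:
60 → 42, 51, 38, 14, 54, 41, 13, 55, 57, 26 → 10
42 → 38, 14, 41, 13, 26 → 5
51 → 38, 14, 41, 13, 26 → 5
38 → 14, 13, 26 → 3
62 → 14, 54, 41, 13, 55, 57, 26 → 7
14 → 13 → 1
54 → 41, 13, 26 → 3
41 → 13, 26 → 2
13 → none → 0
55 → 26 → 1
57 → 26 → 1
26 → none → 0
Sum: 10 + 5 + 5 + 3 + 7 + 1 + 3 + 2 + 0 + 1 + 1 + 0 = 38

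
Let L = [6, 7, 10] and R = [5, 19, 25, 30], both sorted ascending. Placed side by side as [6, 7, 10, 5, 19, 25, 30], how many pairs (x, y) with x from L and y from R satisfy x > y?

3

Count, for every r in R, how many entries of L exceed r:
r = 5: 6, 7, 10 → 3
r = 19: none → 0
r = 25: none → 0
r = 30: none → 0
Cross-inversions: 3 + 0 + 0 + 0 = 3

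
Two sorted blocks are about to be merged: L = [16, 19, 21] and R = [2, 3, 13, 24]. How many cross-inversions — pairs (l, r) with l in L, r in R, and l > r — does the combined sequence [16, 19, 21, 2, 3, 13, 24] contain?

9

Take each right-half value and tally the left-half values above it:
r = 2: 16, 19, 21 → 3
r = 3: 16, 19, 21 → 3
r = 13: 16, 19, 21 → 3
r = 24: none → 0
Cross-inversions: 3 + 3 + 3 + 0 = 9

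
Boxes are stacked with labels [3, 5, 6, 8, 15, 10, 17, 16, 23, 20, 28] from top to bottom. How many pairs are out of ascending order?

Count, for each position, how many later elements it exceeds:
3: 0
5: 0
6: 0
8: 0
15: 1
10: 0
17: 1
16: 0
23: 1
20: 0
28: 0
Sum: 0 + 0 + 0 + 0 + 1 + 0 + 1 + 0 + 1 + 0 + 0 = 3

3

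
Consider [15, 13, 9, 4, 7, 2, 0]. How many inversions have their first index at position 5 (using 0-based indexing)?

The element at index 5 is 2.
Elements after it: 0
Those smaller than 2: 0

1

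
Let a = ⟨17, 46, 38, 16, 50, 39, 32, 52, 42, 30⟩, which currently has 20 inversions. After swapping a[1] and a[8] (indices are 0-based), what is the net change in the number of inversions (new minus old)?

-1

Positions 1 and 8 hold 46 and 42; after swapping, the array is [17, 42, 38, 16, 50, 39, 32, 52, 46, 30].
Sweep left to right; for each value list the smaller values that follow it:
17: 1
42: 5
38: 3
16: 0
50: 4
39: 2
32: 1
52: 2
46: 1
30: 0
Sum: 1 + 5 + 3 + 0 + 4 + 2 + 1 + 2 + 1 + 0 = 19
Change: 19 − 20 = -1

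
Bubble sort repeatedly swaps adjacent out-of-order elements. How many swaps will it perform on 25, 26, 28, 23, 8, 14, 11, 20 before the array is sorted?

The minimum number of adjacent swaps to sort an array equals its inversion count, since every such swap removes exactly one inversion.
Count inversions — for each element, later elements that are smaller:
25: 23, 8, 14, 11, 20 → 5
26: 23, 8, 14, 11, 20 → 5
28: 23, 8, 14, 11, 20 → 5
23: 8, 14, 11, 20 → 4
8: none → 0
14: 11 → 1
11: none → 0
20: none → 0
Total inversions: 5 + 5 + 5 + 4 + 0 + 1 + 0 + 0 = 20

20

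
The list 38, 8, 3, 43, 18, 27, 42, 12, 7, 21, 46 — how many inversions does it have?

24 inversions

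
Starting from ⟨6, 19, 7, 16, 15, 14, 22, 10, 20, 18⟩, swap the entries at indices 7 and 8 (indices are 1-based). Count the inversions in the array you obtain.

15 inversions

Positions 7 and 8 hold 22 and 10; after swapping, the array is [6, 19, 7, 16, 15, 14, 10, 22, 20, 18].
For each element, count later entries that are smaller:
6: 0
19: 6
7: 0
16: 3
15: 2
14: 1
10: 0
22: 2
20: 1
18: 0
Sum: 0 + 6 + 0 + 3 + 2 + 1 + 0 + 2 + 1 + 0 = 15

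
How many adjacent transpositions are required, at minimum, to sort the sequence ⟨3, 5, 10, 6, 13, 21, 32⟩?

Swaps: 1

Each adjacent swap fixes exactly one inversion, so the minimum swap count equals the number of inversions.
Count inversions — for each element, later elements that are smaller:
3: none → 0
5: none → 0
10: 6 → 1
6: none → 0
13: none → 0
21: none → 0
32: none → 0
Total inversions: 0 + 0 + 1 + 0 + 0 + 0 + 0 = 1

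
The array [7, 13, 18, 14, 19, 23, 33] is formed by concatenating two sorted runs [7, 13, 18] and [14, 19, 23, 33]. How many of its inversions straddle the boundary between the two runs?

1

Count, for every r in R, how many entries of L exceed r:
r = 14: 18 → 1
r = 19: none → 0
r = 23: none → 0
r = 33: none → 0
Cross-inversions: 1 + 0 + 0 + 0 = 1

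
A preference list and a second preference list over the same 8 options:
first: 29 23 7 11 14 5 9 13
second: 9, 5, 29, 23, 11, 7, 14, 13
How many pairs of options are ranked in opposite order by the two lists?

12 pairs

Assign each item its position (1..8) in the first ordering, then rewrite the second ordering as that position sequence:
positions: 29→1, 23→2, 7→3, 11→4, 14→5, 5→6, 9→7, 13→8
second ordering as positions: [7, 6, 1, 2, 4, 3, 5, 8]
Discordant pairs = inversions in this position sequence.
7: 6, 1, 2, 4, 3, 5 → 6
6: 1, 2, 4, 3, 5 → 5
1: 0
2: 0
4: 3 → 1
3: 0
5: 0
8: 0
Total: 6 + 5 + 0 + 0 + 1 + 0 + 0 + 0 = 12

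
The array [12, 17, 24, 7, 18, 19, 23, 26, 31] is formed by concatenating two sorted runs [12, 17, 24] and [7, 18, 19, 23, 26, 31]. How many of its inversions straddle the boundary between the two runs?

For each element r of the right run, count left-run elements greater than r:
r = 7: 12, 17, 24 → 3
r = 18: 24 → 1
r = 19: 24 → 1
r = 23: 24 → 1
r = 26: none → 0
r = 31: none → 0
Cross-inversions: 3 + 1 + 1 + 1 + 0 + 0 = 6

6 cross-inversions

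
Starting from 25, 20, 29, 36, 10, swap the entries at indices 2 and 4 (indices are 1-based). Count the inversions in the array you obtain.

8 inversions

Positions 2 and 4 hold 20 and 36; after swapping, the array is [25, 36, 29, 20, 10].
Sweep left to right; for each value list the smaller values that follow it:
25: 2
36: 3
29: 2
20: 1
10: 0
Sum: 2 + 3 + 2 + 1 + 0 = 8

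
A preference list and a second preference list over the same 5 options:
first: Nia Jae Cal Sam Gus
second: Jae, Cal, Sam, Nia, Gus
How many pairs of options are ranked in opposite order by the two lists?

Pairs: 3

Assign each item its position (1..5) in the first ordering, then rewrite the second ordering as that position sequence:
positions: Nia→1, Jae→2, Cal→3, Sam→4, Gus→5
second ordering as positions: [2, 3, 4, 1, 5]
Discordant pairs = inversions in this position sequence.
2: 1 → 1
3: 1 → 1
4: 1 → 1
1: 0
5: 0
Total: 1 + 1 + 1 + 0 + 0 = 3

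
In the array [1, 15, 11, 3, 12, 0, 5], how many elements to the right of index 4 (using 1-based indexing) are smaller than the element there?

1

The element at index 4 is 3.
Elements after it: 12, 0, 5
Those smaller than 3: 0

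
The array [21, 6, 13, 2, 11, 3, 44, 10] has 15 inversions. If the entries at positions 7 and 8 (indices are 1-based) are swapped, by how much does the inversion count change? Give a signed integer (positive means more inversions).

-1

Positions 7 and 8 hold 44 and 10; after swapping, the array is [21, 6, 13, 2, 11, 3, 10, 44].
Sweep left to right; for each value list the smaller values that follow it:
21 → 6, 13, 2, 11, 3, 10 → 6
6 → 2, 3 → 2
13 → 2, 11, 3, 10 → 4
2 → none → 0
11 → 3, 10 → 2
3 → none → 0
10 → none → 0
44 → none → 0
Sum: 6 + 2 + 4 + 0 + 2 + 0 + 0 + 0 = 14
Change: 14 − 15 = -1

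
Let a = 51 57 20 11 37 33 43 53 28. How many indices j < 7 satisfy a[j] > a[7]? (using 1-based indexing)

The element at index 7 is 43.
Elements before it: 51, 57, 20, 11, 37, 33
Those larger than 43: 51, 57

2 such elements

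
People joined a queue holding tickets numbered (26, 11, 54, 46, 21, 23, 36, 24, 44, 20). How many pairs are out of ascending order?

24 inversions

Sweep left to right; for each value list the smaller values that follow it:
26 → 11, 21, 23, 24, 20 → 5
11 → none → 0
54 → 46, 21, 23, 36, 24, 44, 20 → 7
46 → 21, 23, 36, 24, 44, 20 → 6
21 → 20 → 1
23 → 20 → 1
36 → 24, 20 → 2
24 → 20 → 1
44 → 20 → 1
20 → none → 0
Sum: 5 + 0 + 7 + 6 + 1 + 1 + 2 + 1 + 1 + 0 = 24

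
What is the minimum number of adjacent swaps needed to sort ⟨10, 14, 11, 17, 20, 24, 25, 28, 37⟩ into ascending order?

The minimum number of adjacent swaps to sort an array equals its inversion count, since every such swap removes exactly one inversion.
Count inversions — for each element, later elements that are smaller:
10: none → 0
14: 11 → 1
11: none → 0
17: none → 0
20: none → 0
24: none → 0
25: none → 0
28: none → 0
37: none → 0
Total inversions: 0 + 1 + 0 + 0 + 0 + 0 + 0 + 0 + 0 = 1

1 adjacent swap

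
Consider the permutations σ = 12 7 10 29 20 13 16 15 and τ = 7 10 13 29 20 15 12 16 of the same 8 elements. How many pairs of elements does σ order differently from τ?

There are 9 discordant pairs.

Assign each item its position (1..8) in the first ordering, then rewrite the second ordering as that position sequence:
positions: 12→1, 7→2, 10→3, 29→4, 20→5, 13→6, 16→7, 15→8
second ordering as positions: [2, 3, 6, 4, 5, 8, 1, 7]
Discordant pairs = inversions in this position sequence.
2: 1 → 1
3: 1 → 1
6: 4, 5, 1 → 3
4: 1 → 1
5: 1 → 1
8: 1, 7 → 2
1: 0
7: 0
Total: 1 + 1 + 3 + 1 + 1 + 2 + 0 + 0 = 9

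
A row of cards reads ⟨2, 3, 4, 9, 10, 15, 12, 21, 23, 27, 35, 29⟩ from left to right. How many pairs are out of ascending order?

Out-of-order pairs: 2

Count, for each position, how many later elements it exceeds:
2 → none → 0
3 → none → 0
4 → none → 0
9 → none → 0
10 → none → 0
15 → 12 → 1
12 → none → 0
21 → none → 0
23 → none → 0
27 → none → 0
35 → 29 → 1
29 → none → 0
Sum: 0 + 0 + 0 + 0 + 0 + 1 + 0 + 0 + 0 + 0 + 1 + 0 = 2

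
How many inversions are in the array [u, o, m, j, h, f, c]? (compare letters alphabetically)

21

Sweep left to right; for each value list the smaller values that follow it:
u → o, m, j, h, f, c → 6
o → m, j, h, f, c → 5
m → j, h, f, c → 4
j → h, f, c → 3
h → f, c → 2
f → c → 1
c → none → 0
Sum: 6 + 5 + 4 + 3 + 2 + 1 + 0 = 21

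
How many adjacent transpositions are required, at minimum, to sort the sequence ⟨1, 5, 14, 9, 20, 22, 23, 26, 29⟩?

Minimum adjacent swaps = number of inversions (each swap of adjacent out-of-order elements removes one inversion and no swap can remove more).
Count inversions — for each element, later elements that are smaller:
1: none → 0
5: none → 0
14: 9 → 1
9: none → 0
20: none → 0
22: none → 0
23: none → 0
26: none → 0
29: none → 0
Total inversions: 0 + 0 + 1 + 0 + 0 + 0 + 0 + 0 + 0 = 1

Adjacent swaps: 1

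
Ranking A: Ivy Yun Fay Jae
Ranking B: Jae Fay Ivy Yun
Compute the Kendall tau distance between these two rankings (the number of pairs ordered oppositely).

5

Assign each item its position (1..4) in the first ordering, then rewrite the second ordering as that position sequence:
positions: Ivy→1, Yun→2, Fay→3, Jae→4
second ordering as positions: [4, 3, 1, 2]
Discordant pairs = inversions in this position sequence.
4: 3, 1, 2 → 3
3: 1, 2 → 2
1: 0
2: 0
Total: 3 + 2 + 0 + 0 = 5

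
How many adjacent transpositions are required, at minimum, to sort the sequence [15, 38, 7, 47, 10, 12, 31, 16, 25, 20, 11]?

Adjacent swaps: 28

Each adjacent swap fixes exactly one inversion, so the minimum swap count equals the number of inversions.
Count inversions — for each element, later elements that are smaller:
15: 7, 10, 12, 11 → 4
38: 7, 10, 12, 31, 16, 25, 20, 11 → 8
7: none → 0
47: 10, 12, 31, 16, 25, 20, 11 → 7
10: none → 0
12: 11 → 1
31: 16, 25, 20, 11 → 4
16: 11 → 1
25: 20, 11 → 2
20: 11 → 1
11: none → 0
Total inversions: 4 + 8 + 0 + 7 + 0 + 1 + 4 + 1 + 2 + 1 + 0 = 28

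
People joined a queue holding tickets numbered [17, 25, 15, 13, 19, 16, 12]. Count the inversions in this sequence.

15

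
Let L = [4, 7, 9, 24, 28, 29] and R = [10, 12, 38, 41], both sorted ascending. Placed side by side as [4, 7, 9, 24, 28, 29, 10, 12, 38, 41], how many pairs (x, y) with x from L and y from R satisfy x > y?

For each element r of the right run, count left-run elements greater than r:
r = 10: 24, 28, 29 → 3
r = 12: 24, 28, 29 → 3
r = 38: none → 0
r = 41: none → 0
Cross-inversions: 3 + 3 + 0 + 0 = 6

6 cross-inversions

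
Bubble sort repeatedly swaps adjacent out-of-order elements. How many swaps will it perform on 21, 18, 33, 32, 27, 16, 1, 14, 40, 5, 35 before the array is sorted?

30 adjacent swaps

Each adjacent swap fixes exactly one inversion, so the minimum swap count equals the number of inversions.
Count inversions — for each element, later elements that are smaller:
21: 18, 16, 1, 14, 5 → 5
18: 16, 1, 14, 5 → 4
33: 32, 27, 16, 1, 14, 5 → 6
32: 27, 16, 1, 14, 5 → 5
27: 16, 1, 14, 5 → 4
16: 1, 14, 5 → 3
1: none → 0
14: 5 → 1
40: 5, 35 → 2
5: none → 0
35: none → 0
Total inversions: 5 + 4 + 6 + 5 + 4 + 3 + 0 + 1 + 2 + 0 + 0 = 30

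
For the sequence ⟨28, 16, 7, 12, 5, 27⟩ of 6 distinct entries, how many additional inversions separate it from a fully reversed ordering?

Maximum inversions for 6 distinct elements is C(6, 2) = 6·5/2 = 15.
Current inversions — for each element, count later smaller elements:
28: 5
16: 3
7: 1
12: 1
5: 0
27: 0
Current total: 5 + 3 + 1 + 1 + 0 + 0 = 10
Shortfall: 15 − 10 = 5

5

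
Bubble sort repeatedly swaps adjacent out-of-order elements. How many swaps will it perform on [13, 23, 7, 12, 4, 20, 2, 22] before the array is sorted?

16

The minimum number of adjacent swaps to sort an array equals its inversion count, since every such swap removes exactly one inversion.
Count inversions — for each element, later elements that are smaller:
13: 7, 12, 4, 2 → 4
23: 7, 12, 4, 20, 2, 22 → 6
7: 4, 2 → 2
12: 4, 2 → 2
4: 2 → 1
20: 2 → 1
2: none → 0
22: none → 0
Total inversions: 4 + 6 + 2 + 2 + 1 + 1 + 0 + 0 = 16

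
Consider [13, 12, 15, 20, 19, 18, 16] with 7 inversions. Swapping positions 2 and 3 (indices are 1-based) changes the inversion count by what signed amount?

Positions 2 and 3 hold 12 and 15; after swapping, the array is [13, 15, 12, 20, 19, 18, 16].
Count, for each position, how many later elements it exceeds:
13: 1
15: 1
12: 0
20: 3
19: 2
18: 1
16: 0
Sum: 1 + 1 + 0 + 3 + 2 + 1 + 0 = 8
Change: 8 − 7 = +1

+1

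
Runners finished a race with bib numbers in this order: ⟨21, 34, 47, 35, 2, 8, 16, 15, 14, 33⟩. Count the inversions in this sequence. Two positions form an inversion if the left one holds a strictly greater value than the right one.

There are 27 out-of-order pairs.

Count, for each position, how many later elements it exceeds:
21: 5
34: 6
47: 7
35: 6
2: 0
8: 0
16: 2
15: 1
14: 0
33: 0
Sum: 5 + 6 + 7 + 6 + 0 + 0 + 2 + 1 + 0 + 0 = 27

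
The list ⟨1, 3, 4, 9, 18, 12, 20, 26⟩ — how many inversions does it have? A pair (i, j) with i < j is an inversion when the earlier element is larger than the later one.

Inversions: 1

Sweep left to right; for each value list the smaller values that follow it:
1 → none → 0
3 → none → 0
4 → none → 0
9 → none → 0
18 → 12 → 1
12 → none → 0
20 → none → 0
26 → none → 0
Sum: 0 + 0 + 0 + 0 + 1 + 0 + 0 + 0 = 1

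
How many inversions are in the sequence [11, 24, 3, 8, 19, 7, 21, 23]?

Inversions: 11

Element-by-element contributions:
11 → 3, 8, 7 → 3
24 → 3, 8, 19, 7, 21, 23 → 6
3 → none → 0
8 → 7 → 1
19 → 7 → 1
7 → none → 0
21 → none → 0
23 → none → 0
Sum: 3 + 6 + 0 + 1 + 1 + 0 + 0 + 0 = 11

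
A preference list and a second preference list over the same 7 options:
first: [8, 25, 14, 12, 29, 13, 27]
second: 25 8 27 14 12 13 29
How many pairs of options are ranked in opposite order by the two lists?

6 pairs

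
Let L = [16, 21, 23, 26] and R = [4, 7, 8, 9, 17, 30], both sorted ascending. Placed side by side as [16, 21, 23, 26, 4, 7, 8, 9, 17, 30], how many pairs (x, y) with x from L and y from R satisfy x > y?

19

Count, for every r in R, how many entries of L exceed r:
r = 4: 16, 21, 23, 26 → 4
r = 7: 16, 21, 23, 26 → 4
r = 8: 16, 21, 23, 26 → 4
r = 9: 16, 21, 23, 26 → 4
r = 17: 21, 23, 26 → 3
r = 30: none → 0
Cross-inversions: 4 + 4 + 4 + 4 + 3 + 0 = 19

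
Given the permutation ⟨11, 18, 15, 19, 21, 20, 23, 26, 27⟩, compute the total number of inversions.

2

For each element, count later entries that are smaller:
11: 0
18: 1
15: 0
19: 0
21: 1
20: 0
23: 0
26: 0
27: 0
Sum: 0 + 1 + 0 + 0 + 1 + 0 + 0 + 0 + 0 = 2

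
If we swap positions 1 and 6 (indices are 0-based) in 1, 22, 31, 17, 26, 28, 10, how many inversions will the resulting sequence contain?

Positions 1 and 6 hold 22 and 10; after swapping, the array is [1, 10, 31, 17, 26, 28, 22].
Count, for each position, how many later elements it exceeds:
1: 0
10: 0
31: 4
17: 0
26: 1
28: 1
22: 0
Sum: 0 + 0 + 4 + 0 + 1 + 1 + 0 = 6

Inversions: 6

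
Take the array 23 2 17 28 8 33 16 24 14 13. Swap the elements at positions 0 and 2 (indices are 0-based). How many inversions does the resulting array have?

23 inversions

Positions 0 and 2 hold 23 and 17; after swapping, the array is [17, 2, 23, 28, 8, 33, 16, 24, 14, 13].
Sweep left to right; for each value list the smaller values that follow it:
17: 5
2: 0
23: 4
28: 5
8: 0
33: 4
16: 2
24: 2
14: 1
13: 0
Sum: 5 + 0 + 4 + 5 + 0 + 4 + 2 + 2 + 1 + 0 = 23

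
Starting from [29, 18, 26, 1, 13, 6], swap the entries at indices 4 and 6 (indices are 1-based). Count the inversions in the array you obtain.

Positions 4 and 6 hold 1 and 6; after swapping, the array is [29, 18, 26, 6, 13, 1].
Sweep left to right; for each value list the smaller values that follow it:
29 → 18, 26, 6, 13, 1 → 5
18 → 6, 13, 1 → 3
26 → 6, 13, 1 → 3
6 → 1 → 1
13 → 1 → 1
1 → none → 0
Sum: 5 + 3 + 3 + 1 + 1 + 0 = 13

13 inversions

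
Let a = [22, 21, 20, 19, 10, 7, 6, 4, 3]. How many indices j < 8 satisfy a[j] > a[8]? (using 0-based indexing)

The element at index 8 is 3.
Elements before it: 22, 21, 20, 19, 10, 7, 6, 4
Those larger than 3: 22, 21, 20, 19, 10, 7, 6, 4

8 such elements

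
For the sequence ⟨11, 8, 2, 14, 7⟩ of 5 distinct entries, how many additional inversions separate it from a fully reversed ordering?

Maximum inversions for 5 distinct elements is C(5, 2) = 5·4/2 = 10.
Current inversions — for each element, count later smaller elements:
11: 3
8: 2
2: 0
14: 1
7: 0
Current total: 3 + 2 + 0 + 1 + 0 = 6
Shortfall: 10 − 6 = 4

4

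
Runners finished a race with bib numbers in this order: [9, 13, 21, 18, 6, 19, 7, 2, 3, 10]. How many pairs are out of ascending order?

Count, for each position, how many later elements it exceeds:
9 → 6, 7, 2, 3 → 4
13 → 6, 7, 2, 3, 10 → 5
21 → 18, 6, 19, 7, 2, 3, 10 → 7
18 → 6, 7, 2, 3, 10 → 5
6 → 2, 3 → 2
19 → 7, 2, 3, 10 → 4
7 → 2, 3 → 2
2 → none → 0
3 → none → 0
10 → none → 0
Sum: 4 + 5 + 7 + 5 + 2 + 4 + 2 + 0 + 0 + 0 = 29

29 inversions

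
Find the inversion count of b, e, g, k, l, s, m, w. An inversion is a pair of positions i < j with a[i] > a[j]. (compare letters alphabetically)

1

Count, for each position, how many later elements it exceeds:
b → none → 0
e → none → 0
g → none → 0
k → none → 0
l → none → 0
s → m → 1
m → none → 0
w → none → 0
Sum: 0 + 0 + 0 + 0 + 0 + 1 + 0 + 0 = 1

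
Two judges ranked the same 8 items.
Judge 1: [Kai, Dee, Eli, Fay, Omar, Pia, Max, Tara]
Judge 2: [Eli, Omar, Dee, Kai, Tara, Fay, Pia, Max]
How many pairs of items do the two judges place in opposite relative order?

Assign each item its position (1..8) in the first ordering, then rewrite the second ordering as that position sequence:
positions: Kai→1, Dee→2, Eli→3, Fay→4, Omar→5, Pia→6, Max→7, Tara→8
second ordering as positions: [3, 5, 2, 1, 8, 4, 6, 7]
Discordant pairs = inversions in this position sequence.
3: 2, 1 → 2
5: 2, 1, 4 → 3
2: 1 → 1
1: 0
8: 4, 6, 7 → 3
4: 0
6: 0
7: 0
Total: 2 + 3 + 1 + 0 + 3 + 0 + 0 + 0 = 9

9 discordant pairs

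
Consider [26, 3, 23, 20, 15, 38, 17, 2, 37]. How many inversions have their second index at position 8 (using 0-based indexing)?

1

The element at index 8 is 37.
Elements before it: 26, 3, 23, 20, 15, 38, 17, 2
Those larger than 37: 38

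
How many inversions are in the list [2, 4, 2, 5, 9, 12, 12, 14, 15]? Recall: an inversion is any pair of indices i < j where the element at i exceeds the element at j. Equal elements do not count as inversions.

There is 1 inversion.

Element-by-element contributions:
2 → none → 0
4 → 2 → 1
2 → none → 0
5 → none → 0
9 → none → 0
12 → none → 0
12 → none → 0
14 → none → 0
15 → none → 0
Sum: 0 + 1 + 0 + 0 + 0 + 0 + 0 + 0 + 0 = 1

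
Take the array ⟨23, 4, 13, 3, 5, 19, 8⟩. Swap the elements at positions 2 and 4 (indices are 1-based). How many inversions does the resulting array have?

Inversions: 10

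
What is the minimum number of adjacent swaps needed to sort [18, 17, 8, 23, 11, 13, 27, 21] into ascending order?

11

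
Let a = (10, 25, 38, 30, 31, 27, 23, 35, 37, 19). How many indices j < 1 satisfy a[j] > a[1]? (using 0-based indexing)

The element at index 1 is 25.
Elements before it: 10
None of them are larger than 25.

0 such elements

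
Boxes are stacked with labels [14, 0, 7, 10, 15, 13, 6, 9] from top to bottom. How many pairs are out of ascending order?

For each element, count later entries that are smaller:
14 → 0, 7, 10, 13, 6, 9 → 6
0 → none → 0
7 → 6 → 1
10 → 6, 9 → 2
15 → 13, 6, 9 → 3
13 → 6, 9 → 2
6 → none → 0
9 → none → 0
Sum: 6 + 0 + 1 + 2 + 3 + 2 + 0 + 0 = 14

There are 14 out-of-order pairs.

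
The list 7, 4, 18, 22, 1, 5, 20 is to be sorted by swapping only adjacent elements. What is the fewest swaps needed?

The minimum number of adjacent swaps to sort an array equals its inversion count, since every such swap removes exactly one inversion.
Count inversions — for each element, later elements that are smaller:
7: 4, 1, 5 → 3
4: 1 → 1
18: 1, 5 → 2
22: 1, 5, 20 → 3
1: none → 0
5: none → 0
20: none → 0
Total inversions: 3 + 1 + 2 + 3 + 0 + 0 + 0 = 9

9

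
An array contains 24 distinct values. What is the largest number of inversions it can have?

The maximum occurs when the array is in strictly decreasing order: every one of the C(24, 2) pairs is inverted.
C(24, 2) = 24·23/2 = 276

276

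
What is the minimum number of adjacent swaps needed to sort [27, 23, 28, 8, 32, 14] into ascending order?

8

The minimum number of adjacent swaps to sort an array equals its inversion count, since every such swap removes exactly one inversion.
Count inversions — for each element, later elements that are smaller:
27: 23, 8, 14 → 3
23: 8, 14 → 2
28: 8, 14 → 2
8: none → 0
32: 14 → 1
14: none → 0
Total inversions: 3 + 2 + 2 + 0 + 1 + 0 = 8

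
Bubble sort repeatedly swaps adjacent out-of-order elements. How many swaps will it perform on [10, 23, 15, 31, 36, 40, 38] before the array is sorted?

2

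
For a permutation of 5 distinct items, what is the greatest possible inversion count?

10

A reversed (strictly descending) arrangement makes every pair an inversion, giving C(5, 2) inversions.
C(5, 2) = 5·4/2 = 10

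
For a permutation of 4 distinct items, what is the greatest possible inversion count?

6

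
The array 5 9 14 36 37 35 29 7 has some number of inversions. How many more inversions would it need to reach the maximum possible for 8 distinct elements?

Maximum inversions for 8 distinct elements is C(8, 2) = 8·7/2 = 28.
Current inversions — for each element, count later smaller elements:
5: 0
9: 1
14: 1
36: 3
37: 3
35: 2
29: 1
7: 0
Current total: 0 + 1 + 1 + 3 + 3 + 2 + 1 + 0 = 11
Shortfall: 28 − 11 = 17

17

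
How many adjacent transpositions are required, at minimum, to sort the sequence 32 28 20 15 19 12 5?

The minimum number of adjacent swaps to sort an array equals its inversion count, since every such swap removes exactly one inversion.
Count inversions — for each element, later elements that are smaller:
32: 28, 20, 15, 19, 12, 5 → 6
28: 20, 15, 19, 12, 5 → 5
20: 15, 19, 12, 5 → 4
15: 12, 5 → 2
19: 12, 5 → 2
12: 5 → 1
5: none → 0
Total inversions: 6 + 5 + 4 + 2 + 2 + 1 + 0 = 20

20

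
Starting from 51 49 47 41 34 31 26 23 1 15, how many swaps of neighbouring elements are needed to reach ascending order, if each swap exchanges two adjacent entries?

Minimum adjacent swaps = number of inversions (each swap of adjacent out-of-order elements removes one inversion and no swap can remove more).
Count inversions — for each element, later elements that are smaller:
51: 49, 47, 41, 34, 31, 26, 23, 1, 15 → 9
49: 47, 41, 34, 31, 26, 23, 1, 15 → 8
47: 41, 34, 31, 26, 23, 1, 15 → 7
41: 34, 31, 26, 23, 1, 15 → 6
34: 31, 26, 23, 1, 15 → 5
31: 26, 23, 1, 15 → 4
26: 23, 1, 15 → 3
23: 1, 15 → 2
1: none → 0
15: none → 0
Total inversions: 9 + 8 + 7 + 6 + 5 + 4 + 3 + 2 + 0 + 0 = 44

44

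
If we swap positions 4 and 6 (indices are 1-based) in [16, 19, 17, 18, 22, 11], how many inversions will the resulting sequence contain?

6 inversions

Positions 4 and 6 hold 18 and 11; after swapping, the array is [16, 19, 17, 11, 22, 18].
Element-by-element contributions:
16 → 11 → 1
19 → 17, 11, 18 → 3
17 → 11 → 1
11 → none → 0
22 → 18 → 1
18 → none → 0
Sum: 1 + 3 + 1 + 0 + 1 + 0 = 6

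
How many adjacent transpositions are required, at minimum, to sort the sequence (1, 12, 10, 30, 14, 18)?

The minimum number of adjacent swaps to sort an array equals its inversion count, since every such swap removes exactly one inversion.
Count inversions — for each element, later elements that are smaller:
1: none → 0
12: 10 → 1
10: none → 0
30: 14, 18 → 2
14: none → 0
18: none → 0
Total inversions: 0 + 1 + 0 + 2 + 0 + 0 = 3

3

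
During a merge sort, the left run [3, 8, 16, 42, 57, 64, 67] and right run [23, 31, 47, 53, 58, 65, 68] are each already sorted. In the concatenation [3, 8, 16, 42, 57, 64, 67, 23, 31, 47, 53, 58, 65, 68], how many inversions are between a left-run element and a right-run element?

17

Count, for every r in R, how many entries of L exceed r:
r = 23: 42, 57, 64, 67 → 4
r = 31: 42, 57, 64, 67 → 4
r = 47: 57, 64, 67 → 3
r = 53: 57, 64, 67 → 3
r = 58: 64, 67 → 2
r = 65: 67 → 1
r = 68: none → 0
Cross-inversions: 4 + 4 + 3 + 3 + 2 + 1 + 0 = 17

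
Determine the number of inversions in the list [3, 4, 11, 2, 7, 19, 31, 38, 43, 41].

5

Sweep left to right; for each value list the smaller values that follow it:
3 → 2 → 1
4 → 2 → 1
11 → 2, 7 → 2
2 → none → 0
7 → none → 0
19 → none → 0
31 → none → 0
38 → none → 0
43 → 41 → 1
41 → none → 0
Sum: 1 + 1 + 2 + 0 + 0 + 0 + 0 + 0 + 1 + 0 = 5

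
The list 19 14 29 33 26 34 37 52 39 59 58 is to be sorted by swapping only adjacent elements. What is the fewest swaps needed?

5

The minimum number of adjacent swaps to sort an array equals its inversion count, since every such swap removes exactly one inversion.
Count inversions — for each element, later elements that are smaller:
19: 14 → 1
14: none → 0
29: 26 → 1
33: 26 → 1
26: none → 0
34: none → 0
37: none → 0
52: 39 → 1
39: none → 0
59: 58 → 1
58: none → 0
Total inversions: 1 + 0 + 1 + 1 + 0 + 0 + 0 + 1 + 0 + 1 + 0 = 5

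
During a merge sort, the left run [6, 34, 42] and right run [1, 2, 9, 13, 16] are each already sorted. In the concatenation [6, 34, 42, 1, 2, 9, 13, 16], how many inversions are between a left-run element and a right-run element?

12

For each element r of the right run, count left-run elements greater than r:
r = 1: 6, 34, 42 → 3
r = 2: 6, 34, 42 → 3
r = 9: 34, 42 → 2
r = 13: 34, 42 → 2
r = 16: 34, 42 → 2
Cross-inversions: 3 + 3 + 2 + 2 + 2 = 12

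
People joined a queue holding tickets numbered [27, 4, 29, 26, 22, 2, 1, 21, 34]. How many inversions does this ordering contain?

Sweep left to right; for each value list the smaller values that follow it:
27: 6
4: 2
29: 5
26: 4
22: 3
2: 1
1: 0
21: 0
34: 0
Sum: 6 + 2 + 5 + 4 + 3 + 1 + 0 + 0 + 0 = 21

21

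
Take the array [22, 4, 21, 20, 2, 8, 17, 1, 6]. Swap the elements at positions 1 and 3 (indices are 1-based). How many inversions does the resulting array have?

25

Positions 1 and 3 hold 22 and 21; after swapping, the array is [21, 4, 22, 20, 2, 8, 17, 1, 6].
Element-by-element contributions:
21 → 4, 20, 2, 8, 17, 1, 6 → 7
4 → 2, 1 → 2
22 → 20, 2, 8, 17, 1, 6 → 6
20 → 2, 8, 17, 1, 6 → 5
2 → 1 → 1
8 → 1, 6 → 2
17 → 1, 6 → 2
1 → none → 0
6 → none → 0
Sum: 7 + 2 + 6 + 5 + 1 + 2 + 2 + 0 + 0 = 25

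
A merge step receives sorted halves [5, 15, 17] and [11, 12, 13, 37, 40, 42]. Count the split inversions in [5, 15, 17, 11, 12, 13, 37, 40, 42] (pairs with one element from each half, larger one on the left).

Count, for every r in R, how many entries of L exceed r:
r = 11: 15, 17 → 2
r = 12: 15, 17 → 2
r = 13: 15, 17 → 2
r = 37: none → 0
r = 40: none → 0
r = 42: none → 0
Cross-inversions: 2 + 2 + 2 + 0 + 0 + 0 = 6

6 split inversions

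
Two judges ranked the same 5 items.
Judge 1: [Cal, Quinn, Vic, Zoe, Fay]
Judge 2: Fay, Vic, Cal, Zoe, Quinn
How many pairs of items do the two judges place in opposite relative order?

Assign each item its position (1..5) in the first ordering, then rewrite the second ordering as that position sequence:
positions: Cal→1, Quinn→2, Vic→3, Zoe→4, Fay→5
second ordering as positions: [5, 3, 1, 4, 2]
Discordant pairs = inversions in this position sequence.
5: 3, 1, 4, 2 → 4
3: 1, 2 → 2
1: 0
4: 2 → 1
2: 0
Total: 4 + 2 + 0 + 1 + 0 = 7

Discordant pairs: 7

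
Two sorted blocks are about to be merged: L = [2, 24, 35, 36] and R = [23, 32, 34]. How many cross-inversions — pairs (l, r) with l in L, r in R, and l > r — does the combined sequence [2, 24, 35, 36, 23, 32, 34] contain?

Count, for every r in R, how many entries of L exceed r:
r = 23: 24, 35, 36 → 3
r = 32: 35, 36 → 2
r = 34: 35, 36 → 2
Cross-inversions: 3 + 2 + 2 = 7

7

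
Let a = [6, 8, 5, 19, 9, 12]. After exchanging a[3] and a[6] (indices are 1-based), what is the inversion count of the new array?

There are 7 inversions.

Positions 3 and 6 hold 5 and 12; after swapping, the array is [6, 8, 12, 19, 9, 5].
Count, for each position, how many later elements it exceeds:
6 → 5 → 1
8 → 5 → 1
12 → 9, 5 → 2
19 → 9, 5 → 2
9 → 5 → 1
5 → none → 0
Sum: 1 + 1 + 2 + 2 + 1 + 0 = 7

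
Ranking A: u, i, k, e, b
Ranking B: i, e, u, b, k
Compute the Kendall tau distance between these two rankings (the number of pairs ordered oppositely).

4

Assign each item its position (1..5) in the first ordering, then rewrite the second ordering as that position sequence:
positions: u→1, i→2, k→3, e→4, b→5
second ordering as positions: [2, 4, 1, 5, 3]
Discordant pairs = inversions in this position sequence.
2: 1 → 1
4: 1, 3 → 2
1: 0
5: 3 → 1
3: 0
Total: 1 + 2 + 0 + 1 + 0 = 4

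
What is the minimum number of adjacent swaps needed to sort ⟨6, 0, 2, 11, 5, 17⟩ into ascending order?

There are 4 swaps.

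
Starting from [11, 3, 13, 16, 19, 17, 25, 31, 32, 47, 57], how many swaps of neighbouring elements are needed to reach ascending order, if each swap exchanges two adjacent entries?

2 swaps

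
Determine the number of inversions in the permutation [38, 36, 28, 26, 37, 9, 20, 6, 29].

27 inversions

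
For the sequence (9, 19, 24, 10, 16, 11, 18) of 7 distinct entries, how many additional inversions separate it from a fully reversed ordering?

Maximum inversions for 7 distinct elements is C(7, 2) = 7·6/2 = 21.
Current inversions — for each element, count later smaller elements:
9: 0
19: 4
24: 4
10: 0
16: 1
11: 0
18: 0
Current total: 0 + 4 + 4 + 0 + 1 + 0 + 0 = 9
Shortfall: 21 − 9 = 12

12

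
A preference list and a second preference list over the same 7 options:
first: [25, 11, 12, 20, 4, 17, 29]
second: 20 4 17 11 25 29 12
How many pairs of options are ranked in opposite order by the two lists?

Assign each item its position (1..7) in the first ordering, then rewrite the second ordering as that position sequence:
positions: 25→1, 11→2, 12→3, 20→4, 4→5, 17→6, 29→7
second ordering as positions: [4, 5, 6, 2, 1, 7, 3]
Discordant pairs = inversions in this position sequence.
4: 2, 1, 3 → 3
5: 2, 1, 3 → 3
6: 2, 1, 3 → 3
2: 1 → 1
1: 0
7: 3 → 1
3: 0
Total: 3 + 3 + 3 + 1 + 0 + 1 + 0 = 11

There are 11 pairs.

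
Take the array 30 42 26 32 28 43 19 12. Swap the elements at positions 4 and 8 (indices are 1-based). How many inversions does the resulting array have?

14 inversions

Positions 4 and 8 hold 32 and 12; after swapping, the array is [30, 42, 26, 12, 28, 43, 19, 32].
Element-by-element contributions:
30 → 26, 12, 28, 19 → 4
42 → 26, 12, 28, 19, 32 → 5
26 → 12, 19 → 2
12 → none → 0
28 → 19 → 1
43 → 19, 32 → 2
19 → none → 0
32 → none → 0
Sum: 4 + 5 + 2 + 0 + 1 + 2 + 0 + 0 = 14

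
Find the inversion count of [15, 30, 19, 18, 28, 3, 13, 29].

Sweep left to right; for each value list the smaller values that follow it:
15: 2
30: 6
19: 3
18: 2
28: 2
3: 0
13: 0
29: 0
Sum: 2 + 6 + 3 + 2 + 2 + 0 + 0 + 0 = 15

15 inversions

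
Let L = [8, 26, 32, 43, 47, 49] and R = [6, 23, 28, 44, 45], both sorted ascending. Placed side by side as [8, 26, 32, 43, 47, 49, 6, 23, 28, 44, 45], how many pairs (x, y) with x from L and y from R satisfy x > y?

19

Count, for every r in R, how many entries of L exceed r:
r = 6: 8, 26, 32, 43, 47, 49 → 6
r = 23: 26, 32, 43, 47, 49 → 5
r = 28: 32, 43, 47, 49 → 4
r = 44: 47, 49 → 2
r = 45: 47, 49 → 2
Cross-inversions: 6 + 5 + 4 + 2 + 2 = 19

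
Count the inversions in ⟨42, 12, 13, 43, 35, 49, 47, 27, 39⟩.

14 inversions

Sweep left to right; for each value list the smaller values that follow it:
42 → 12, 13, 35, 27, 39 → 5
12 → none → 0
13 → none → 0
43 → 35, 27, 39 → 3
35 → 27 → 1
49 → 47, 27, 39 → 3
47 → 27, 39 → 2
27 → none → 0
39 → none → 0
Sum: 5 + 0 + 0 + 3 + 1 + 3 + 2 + 0 + 0 = 14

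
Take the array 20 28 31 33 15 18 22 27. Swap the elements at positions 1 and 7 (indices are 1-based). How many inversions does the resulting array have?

15

Positions 1 and 7 hold 20 and 22; after swapping, the array is [22, 28, 31, 33, 15, 18, 20, 27].
Count, for each position, how many later elements it exceeds:
22: 3
28: 4
31: 4
33: 4
15: 0
18: 0
20: 0
27: 0
Sum: 3 + 4 + 4 + 4 + 0 + 0 + 0 + 0 = 15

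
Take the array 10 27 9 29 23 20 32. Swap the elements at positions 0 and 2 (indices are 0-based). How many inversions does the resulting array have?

Positions 0 and 2 hold 10 and 9; after swapping, the array is [9, 27, 10, 29, 23, 20, 32].
Sweep left to right; for each value list the smaller values that follow it:
9 → none → 0
27 → 10, 23, 20 → 3
10 → none → 0
29 → 23, 20 → 2
23 → 20 → 1
20 → none → 0
32 → none → 0
Sum: 0 + 3 + 0 + 2 + 1 + 0 + 0 = 6

6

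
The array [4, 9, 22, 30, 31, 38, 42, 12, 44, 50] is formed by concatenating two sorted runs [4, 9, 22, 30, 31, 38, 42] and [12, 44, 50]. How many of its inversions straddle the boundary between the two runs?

Count, for every r in R, how many entries of L exceed r:
r = 12: 22, 30, 31, 38, 42 → 5
r = 44: none → 0
r = 50: none → 0
Cross-inversions: 5 + 0 + 0 = 5

5 cross-inversions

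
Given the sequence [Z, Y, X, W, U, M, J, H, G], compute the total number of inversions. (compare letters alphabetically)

36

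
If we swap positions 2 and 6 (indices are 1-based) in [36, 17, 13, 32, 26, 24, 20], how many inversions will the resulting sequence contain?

There are 14 inversions.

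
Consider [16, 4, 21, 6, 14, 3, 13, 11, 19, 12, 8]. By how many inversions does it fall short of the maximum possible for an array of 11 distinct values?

Maximum inversions for 11 distinct elements is C(11, 2) = 11·10/2 = 55.
Current inversions — for each element, count later smaller elements:
16: 8
4: 1
21: 8
6: 1
14: 5
3: 0
13: 3
11: 1
19: 2
12: 1
8: 0
Current total: 8 + 1 + 8 + 1 + 5 + 0 + 3 + 1 + 2 + 1 + 0 = 30
Shortfall: 55 − 30 = 25

25 inversions short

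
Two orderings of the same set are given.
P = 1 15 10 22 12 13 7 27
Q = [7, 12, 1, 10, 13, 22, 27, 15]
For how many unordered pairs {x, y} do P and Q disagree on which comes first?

15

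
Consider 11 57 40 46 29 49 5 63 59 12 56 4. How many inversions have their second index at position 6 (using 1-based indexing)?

1

The element at index 6 is 49.
Elements before it: 11, 57, 40, 46, 29
Those larger than 49: 57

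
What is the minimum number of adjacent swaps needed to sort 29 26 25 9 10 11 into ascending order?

Minimum adjacent swaps = number of inversions (each swap of adjacent out-of-order elements removes one inversion and no swap can remove more).
Count inversions — for each element, later elements that are smaller:
29: 26, 25, 9, 10, 11 → 5
26: 25, 9, 10, 11 → 4
25: 9, 10, 11 → 3
9: none → 0
10: none → 0
11: none → 0
Total inversions: 5 + 4 + 3 + 0 + 0 + 0 = 12

12 adjacent swaps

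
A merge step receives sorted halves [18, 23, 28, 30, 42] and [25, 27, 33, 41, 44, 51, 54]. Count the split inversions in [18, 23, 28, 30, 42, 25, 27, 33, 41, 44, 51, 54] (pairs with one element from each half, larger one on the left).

8

Take each right-half value and tally the left-half values above it:
r = 25: 28, 30, 42 → 3
r = 27: 28, 30, 42 → 3
r = 33: 42 → 1
r = 41: 42 → 1
r = 44: none → 0
r = 51: none → 0
r = 54: none → 0
Cross-inversions: 3 + 3 + 1 + 1 + 0 + 0 + 0 = 8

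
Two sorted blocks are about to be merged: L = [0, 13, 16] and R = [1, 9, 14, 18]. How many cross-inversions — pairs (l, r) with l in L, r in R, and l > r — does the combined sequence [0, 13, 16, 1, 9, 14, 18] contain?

5

Count, for every r in R, how many entries of L exceed r:
r = 1: 13, 16 → 2
r = 9: 13, 16 → 2
r = 14: 16 → 1
r = 18: none → 0
Cross-inversions: 2 + 2 + 1 + 0 = 5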